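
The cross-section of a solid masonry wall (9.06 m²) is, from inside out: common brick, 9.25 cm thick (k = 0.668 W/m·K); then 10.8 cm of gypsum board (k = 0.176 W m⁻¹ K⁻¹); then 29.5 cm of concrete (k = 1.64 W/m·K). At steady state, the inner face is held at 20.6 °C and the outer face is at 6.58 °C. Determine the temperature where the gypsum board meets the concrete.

Resistance network (inner→outer):
  R_common brick = L/(kA) = 0.0925/(0.668·9.06) = 0.01528 K/W
  R_gypsum board = L/(kA) = 0.108/(0.176·9.06) = 0.06773 K/W
  R_concrete = L/(kA) = 0.295/(1.64·9.06) = 0.01985 K/W
ΣR = 0.01528 + 0.06773 + 0.01985 = 0.1029 K/W
Q = ΔT/ΣR = (20.6 °C − 6.58 °C)/0.1029 = 136.2 W
From the inner boundary to the gypsum board/concrete interface, ΣR_partial = 0.08301 K/W.
T_interface = T_in − Q·ΣR_partial = 20.6 °C − (136.2)(0.08301) = 9.29 °C

T = 9.29 °C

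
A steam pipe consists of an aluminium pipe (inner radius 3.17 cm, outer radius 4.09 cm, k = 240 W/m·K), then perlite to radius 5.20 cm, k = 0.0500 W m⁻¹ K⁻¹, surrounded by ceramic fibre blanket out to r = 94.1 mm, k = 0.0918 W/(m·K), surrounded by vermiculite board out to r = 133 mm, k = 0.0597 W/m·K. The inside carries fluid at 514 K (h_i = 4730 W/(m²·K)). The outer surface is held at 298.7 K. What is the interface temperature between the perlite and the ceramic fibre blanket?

T = 453 K

Resistance network (inner→outer):
  R'_conv,in = 1/(2πr h) = 1/(2π·0.0317·4730) = 0.001061 m·K/W
  R'_aluminium = ln(0.0409/0.0317)/(2πk) = 0.2548/(2π·240) = 1.690×10^-4 m·K/W
  R'_perlite = ln(0.0520/0.0409)/(2πk) = 0.2401/(2π·0.0500) = 0.7643 m·K/W
  R'_ceramic fibre blanket = ln(0.0941/0.0520)/(2πk) = 0.5931/(2π·0.0918) = 1.028 m·K/W
  R'_vermiculite board = ln(0.133/0.0941)/(2πk) = 0.3460/(2π·0.0597) = 0.9224 m·K/W
ΣR = 0.001061 + 1.690×10^-4 + 0.7643 + 1.028 + 0.9224 = 2.716 m·K/W
Q' = ΔT/ΣR = (514 K − 298.7 K)/2.716 = 79.27 W/m
From the inner boundary to the perlite/ceramic fibre blanket interface, ΣR_partial = 0.7655 m·K/W.
T_interface = T_in − Q'·ΣR_partial = 514 K − (79.27)(0.7655) = 453 K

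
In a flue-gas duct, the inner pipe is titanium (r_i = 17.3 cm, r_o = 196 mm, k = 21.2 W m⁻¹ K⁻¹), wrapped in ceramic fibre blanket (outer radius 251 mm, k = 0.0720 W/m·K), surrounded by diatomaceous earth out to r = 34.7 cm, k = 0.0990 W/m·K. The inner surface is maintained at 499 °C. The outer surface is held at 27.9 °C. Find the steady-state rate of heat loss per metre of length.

Q' = 441 W/m

Series thermal resistances, inner to outer:
  R'_titanium = ln(0.196/0.173)/(2πk) = 0.1248/(2π·21.2) = 9.371×10^-4 m·K/W
  R'_ceramic fibre blanket = ln(0.251/0.196)/(2πk) = 0.2473/(2π·0.0720) = 0.5467 m·K/W
  R'_diatomaceous earth = ln(0.347/0.251)/(2πk) = 0.3239/(2π·0.0990) = 0.5207 m·K/W
ΣR = 9.371×10^-4 + 0.5467 + 0.5207 = 1.068 m·K/W
Q' = ΔT/ΣR = (499 °C − 27.9 °C)/1.068 = 441 W/m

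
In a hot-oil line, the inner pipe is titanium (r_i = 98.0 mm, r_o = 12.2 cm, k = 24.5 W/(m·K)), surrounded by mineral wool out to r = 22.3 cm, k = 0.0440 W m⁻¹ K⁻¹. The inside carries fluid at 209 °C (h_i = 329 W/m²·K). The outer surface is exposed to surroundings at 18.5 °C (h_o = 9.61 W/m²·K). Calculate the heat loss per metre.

Series thermal resistances, inner to outer:
  R'_conv,in = 1/(2πr h) = 1/(2π·0.0980·329) = 0.004936 m·K/W
  R'_titanium = ln(0.122/0.0980)/(2πk) = 0.2191/(2π·24.5) = 0.001423 m·K/W
  R'_mineral wool = ln(0.223/0.122)/(2πk) = 0.6032/(2π·0.0440) = 2.182 m·K/W
  R'_conv,out = 1/(2πr h) = 1/(2π·0.223·9.61) = 0.07427 m·K/W
ΣR = 0.004936 + 0.001423 + 2.182 + 0.07427 = 2.263 m·K/W
Q' = ΔT/ΣR = (209 °C − 18.5 °C)/2.263 = 84.2 W/m

Q' = 84.2 W/m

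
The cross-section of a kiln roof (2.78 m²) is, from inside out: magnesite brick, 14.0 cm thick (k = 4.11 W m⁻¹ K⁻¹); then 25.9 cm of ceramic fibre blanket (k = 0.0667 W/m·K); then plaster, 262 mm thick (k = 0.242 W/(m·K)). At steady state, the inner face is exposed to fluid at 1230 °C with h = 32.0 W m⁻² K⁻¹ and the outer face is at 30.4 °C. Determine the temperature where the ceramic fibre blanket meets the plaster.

Series thermal resistances, inner to outer:
  R_conv,in = 1/(hA) = 1/(32.0·2.78) = 0.01124 K/W
  R_magnesite brick = L/(kA) = 0.140/(4.11·2.78) = 0.01225 K/W
  R_ceramic fibre blanket = L/(kA) = 0.259/(0.0667·2.78) = 1.397 K/W
  R_plaster = L/(kA) = 0.262/(0.242·2.78) = 0.3894 K/W
ΣR = 0.01124 + 0.01225 + 1.397 + 0.3894 = 1.810 K/W
Q = ΔT/ΣR = (1230 °C − 30.4 °C)/1.810 = 662.8 W
From the inner boundary to the ceramic fibre blanket/plaster interface, ΣR_partial = 1.420 K/W.
T_interface = T_in − Q·ΣR_partial = 1230 °C − (662.8)(1.420) = 289 °C

T = 289 °C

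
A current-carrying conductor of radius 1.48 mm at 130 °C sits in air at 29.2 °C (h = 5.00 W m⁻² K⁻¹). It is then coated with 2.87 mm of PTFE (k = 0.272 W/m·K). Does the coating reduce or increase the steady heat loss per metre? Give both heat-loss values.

Critical radius for a cylinder: r_cr = k/h = 0.0544 m = 5.44 cm.
Outer radius after coating: r₂ = 0.00148 + 0.00287 = 0.00435 m.
Since r₁ < r_cr and r₂ ≤ r_cr, the coating moves toward the maximum at r_cr — heat loss rises.
Bare: R = 1/(2πr₁h) = 21.51 m·K/W; Q = 100.8/21.51 = 4.69 W/m.
Coated: R = R_cond + R_conv = 7.948 m·K/W; Q = 100.8/7.948 = 12.7 W/m.

increases: 4.69 → 12.7 W/m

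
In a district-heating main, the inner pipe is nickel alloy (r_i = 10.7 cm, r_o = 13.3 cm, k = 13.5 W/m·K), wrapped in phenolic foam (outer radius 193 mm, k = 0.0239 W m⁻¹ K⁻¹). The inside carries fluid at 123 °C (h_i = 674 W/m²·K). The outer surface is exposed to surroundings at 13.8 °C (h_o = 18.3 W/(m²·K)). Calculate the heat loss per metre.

Series thermal resistances, inner to outer:
  R'_conv,in = 1/(2πr h) = 1/(2π·0.107·674) = 0.002207 m·K/W
  R'_nickel alloy = ln(0.133/0.107)/(2πk) = 0.2175/(2π·13.5) = 0.002564 m·K/W
  R'_phenolic foam = ln(0.193/0.133)/(2πk) = 0.3723/(2π·0.0239) = 2.479 m·K/W
  R'_conv,out = 1/(2πr h) = 1/(2π·0.193·18.3) = 0.04506 m·K/W
ΣR = 0.002207 + 0.002564 + 2.479 + 0.04506 = 2.529 m·K/W
Q' = ΔT/ΣR = (123 °C − 13.8 °C)/2.529 = 43.2 W/m

Q' = 43.2 W/m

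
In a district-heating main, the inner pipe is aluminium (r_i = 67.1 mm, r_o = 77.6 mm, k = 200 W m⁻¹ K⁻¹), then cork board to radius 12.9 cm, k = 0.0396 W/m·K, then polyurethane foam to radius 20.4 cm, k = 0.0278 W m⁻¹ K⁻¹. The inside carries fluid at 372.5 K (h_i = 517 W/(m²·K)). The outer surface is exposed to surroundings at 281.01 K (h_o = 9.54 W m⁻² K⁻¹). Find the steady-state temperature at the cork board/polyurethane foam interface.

T = 333.1 K

Resistance network (inner→outer):
  R'_conv,in = 1/(2πr h) = 1/(2π·0.0671·517) = 0.004588 m·K/W
  R'_aluminium = ln(0.0776/0.0671)/(2πk) = 0.1454/(2π·200) = 1.157×10^-4 m·K/W
  R'_cork board = ln(0.129/0.0776)/(2πk) = 0.5082/(2π·0.0396) = 2.043 m·K/W
  R'_polyurethane foam = ln(0.204/0.129)/(2πk) = 0.4583/(2π·0.0278) = 2.624 m·K/W
  R'_conv,out = 1/(2πr h) = 1/(2π·0.204·9.54) = 0.08178 m·K/W
ΣR = 0.004588 + 1.157×10^-4 + 2.043 + 2.624 + 0.08178 = 4.753 m·K/W
Q' = ΔT/ΣR = (372.5 K − 281.01 K)/4.753 = 19.25 W/m
From the inner boundary to the cork board/polyurethane foam interface, ΣR_partial = 2.048 m·K/W.
T_interface = T_in − Q'·ΣR_partial = 372.5 K − (19.25)(2.048) = 333.1 K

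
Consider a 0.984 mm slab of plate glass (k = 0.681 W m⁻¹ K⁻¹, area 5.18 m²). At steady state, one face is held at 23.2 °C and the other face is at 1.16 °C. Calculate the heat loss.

Q = 79.0 kW

Q = kA·ΔT/L = 0.681 × 5.18 × |23.2 °C − 1.16 °C| / 9.84×10^-4 = 79000 W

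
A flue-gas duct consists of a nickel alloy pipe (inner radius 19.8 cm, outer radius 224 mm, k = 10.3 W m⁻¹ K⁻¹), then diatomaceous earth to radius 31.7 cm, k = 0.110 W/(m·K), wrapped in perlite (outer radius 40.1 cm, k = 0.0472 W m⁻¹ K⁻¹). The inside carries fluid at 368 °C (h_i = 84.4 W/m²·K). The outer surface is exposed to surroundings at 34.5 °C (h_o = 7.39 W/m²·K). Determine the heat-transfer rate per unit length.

Series thermal resistances, inner to outer:
  R'_conv,in = 1/(2πr h) = 1/(2π·0.198·84.4) = 0.009524 m·K/W
  R'_nickel alloy = ln(0.224/0.198)/(2πk) = 0.1234/(2π·10.3) = 0.001906 m·K/W
  R'_diatomaceous earth = ln(0.317/0.224)/(2πk) = 0.3473/(2π·0.110) = 0.5024 m·K/W
  R'_perlite = ln(0.401/0.317)/(2πk) = 0.2351/(2π·0.0472) = 0.7926 m·K/W
  R'_conv,out = 1/(2πr h) = 1/(2π·0.401·7.39) = 0.05371 m·K/W
ΣR = 0.009524 + 0.001906 + 0.5024 + 0.7926 + 0.05371 = 1.360 m·K/W
Q' = ΔT/ΣR = (368 °C − 34.5 °C)/1.360 = 245 W/m

Q' = 245 W/m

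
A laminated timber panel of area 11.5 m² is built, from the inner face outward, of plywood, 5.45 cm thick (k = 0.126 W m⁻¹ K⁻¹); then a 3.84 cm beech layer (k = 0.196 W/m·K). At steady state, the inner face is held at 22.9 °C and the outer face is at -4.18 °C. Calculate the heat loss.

Resistance network (inner→outer):
  R_plywood = L/(kA) = 0.0545/(0.126·11.5) = 0.03761 K/W
  R_beech = L/(kA) = 0.0384/(0.196·11.5) = 0.01704 K/W
ΣR = 0.03761 + 0.01704 = 0.05465 K/W
Q = ΔT/ΣR = (22.9 °C − -4.18 °C)/0.05465 = 496 W

Q = 496 W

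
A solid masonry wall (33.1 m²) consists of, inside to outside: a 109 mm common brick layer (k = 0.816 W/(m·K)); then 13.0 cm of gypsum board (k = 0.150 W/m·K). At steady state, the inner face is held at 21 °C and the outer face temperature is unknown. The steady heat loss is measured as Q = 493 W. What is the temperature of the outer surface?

Series resistances:
  R_common brick = L/(kA) = 0.109/(0.816·33.1) = 0.004036 K/W
  R_gypsum board = L/(kA) = 0.130/(0.150·33.1) = 0.02618 K/W
ΣR = 0.03022 K/W
ΔT = Q·ΣR = 493 × 0.03022 = 14.90 K
Heat flows outward, so T_out = T_in − ΔT = 21 − 14.90 = 6.10 °C

T_out = 6.10 °C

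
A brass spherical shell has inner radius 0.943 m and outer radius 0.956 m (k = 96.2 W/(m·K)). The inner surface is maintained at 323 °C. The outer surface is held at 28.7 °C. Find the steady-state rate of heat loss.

Q = 24700 kW

Q = 4πk·ΔT/(1/r₁ − 1/r₂) = 4π × 96.2 × 294.3 / (1/0.943 − 1/0.956) = 2.47×10^7 W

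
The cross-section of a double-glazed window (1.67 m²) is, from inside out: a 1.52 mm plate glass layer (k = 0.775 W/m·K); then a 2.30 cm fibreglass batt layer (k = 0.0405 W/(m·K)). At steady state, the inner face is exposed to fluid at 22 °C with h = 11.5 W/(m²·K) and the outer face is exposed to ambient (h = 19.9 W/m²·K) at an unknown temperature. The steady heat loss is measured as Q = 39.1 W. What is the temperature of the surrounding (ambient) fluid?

T_out = 5.45 °C

Series resistances:
  R_conv,in = 1/(hA) = 1/(11.5·1.67) = 0.05207 K/W
  R_plate glass = L/(kA) = 0.00152/(0.775·1.67) = 0.001174 K/W
  R_fibreglass batt = L/(kA) = 0.0230/(0.0405·1.67) = 0.3401 K/W
  R_conv,out = 1/(hA) = 1/(19.9·1.67) = 0.03009 K/W
ΣR = 0.4234 K/W
ΔT = Q·ΣR = 39.1 × 0.4234 = 16.55 K
Heat flows outward, so T_out = T_in − ΔT = 22 − 16.55 = 5.45 °C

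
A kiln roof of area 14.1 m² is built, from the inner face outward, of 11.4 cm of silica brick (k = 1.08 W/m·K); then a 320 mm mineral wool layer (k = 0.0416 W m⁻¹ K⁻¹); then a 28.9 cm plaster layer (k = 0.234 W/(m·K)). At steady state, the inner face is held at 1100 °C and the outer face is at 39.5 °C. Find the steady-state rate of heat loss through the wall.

Resistance network (inner→outer):
  R_silica brick = L/(kA) = 0.114/(1.08·14.1) = 0.007486 K/W
  R_mineral wool = L/(kA) = 0.320/(0.0416·14.1) = 0.5456 K/W
  R_plaster = L/(kA) = 0.289/(0.234·14.1) = 0.08759 K/W
ΣR = 0.007486 + 0.5456 + 0.08759 = 0.6407 K/W
Q = ΔT/ΣR = (1100 °C − 39.5 °C)/0.6407 = 1660 W

Q = 1660 W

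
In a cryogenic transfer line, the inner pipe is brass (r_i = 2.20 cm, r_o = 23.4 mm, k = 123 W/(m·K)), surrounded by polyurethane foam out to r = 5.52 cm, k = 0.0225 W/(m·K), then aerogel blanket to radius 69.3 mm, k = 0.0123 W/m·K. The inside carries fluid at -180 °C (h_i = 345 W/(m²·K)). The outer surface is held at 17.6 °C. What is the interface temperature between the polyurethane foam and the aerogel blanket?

Treat each layer as a resistance in series:
  R'_conv,in = 1/(2πr h) = 1/(2π·0.0220·345) = 0.02097 m·K/W
  R'_brass = ln(0.0234/0.0220)/(2πk) = 0.06169/(2π·123) = 7.983×10^-5 m·K/W
  R'_polyurethane foam = ln(0.0552/0.0234)/(2πk) = 0.8582/(2π·0.0225) = 6.071 m·K/W
  R'_aerogel blanket = ln(0.0693/0.0552)/(2πk) = 0.2275/(2π·0.0123) = 2.943 m·K/W
ΣR = 0.02097 + 7.983×10^-5 + 6.071 + 2.943 = 9.035 m·K/W
Q' = ΔT/ΣR = (-180 °C − 17.6 °C)/9.035 = -21.87 W/m
From the inner boundary to the polyurethane foam/aerogel blanket interface, ΣR_partial = 6.092 m·K/W.
T_interface = T_in − Q'·ΣR_partial = -180 °C − (-21.87)(6.092) = -46.8 °C

T = -46.8 °C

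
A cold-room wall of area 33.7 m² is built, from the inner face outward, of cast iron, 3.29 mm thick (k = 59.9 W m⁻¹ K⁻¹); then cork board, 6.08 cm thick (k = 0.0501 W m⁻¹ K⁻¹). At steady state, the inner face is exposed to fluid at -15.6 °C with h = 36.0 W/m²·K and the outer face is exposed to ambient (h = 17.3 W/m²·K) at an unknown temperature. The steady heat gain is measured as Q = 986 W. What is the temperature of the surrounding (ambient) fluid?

Sum the resistances:
  R_conv,in = 1/(hA) = 1/(36.0·33.7) = 8.243×10^-4 K/W
  R_cast iron = L/(kA) = 0.00329/(59.9·33.7) = 1.630×10^-6 K/W
  R_cork board = L/(kA) = 0.0608/(0.0501·33.7) = 0.03601 K/W
  R_conv,out = 1/(hA) = 1/(17.3·33.7) = 0.001715 K/W
ΣR = 0.03855 K/W
ΔT = Q·ΣR = 986 × 0.03855 = 38.01 K
Heat flows inward, so T_out = T_in + ΔT = -15.6 + 38.01 = 22.4 °C

T_out = 22.4 °C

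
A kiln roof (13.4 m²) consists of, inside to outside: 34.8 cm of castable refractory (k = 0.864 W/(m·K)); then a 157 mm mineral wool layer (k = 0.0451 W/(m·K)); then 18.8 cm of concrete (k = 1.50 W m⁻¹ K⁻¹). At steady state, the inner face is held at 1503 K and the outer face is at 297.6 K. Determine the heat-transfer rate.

Resistance network (inner→outer):
  R_castable refractory = L/(kA) = 0.348/(0.864·13.4) = 0.03006 K/W
  R_mineral wool = L/(kA) = 0.157/(0.0451·13.4) = 0.2598 K/W
  R_concrete = L/(kA) = 0.188/(1.50·13.4) = 0.009353 K/W
ΣR = 0.03006 + 0.2598 + 0.009353 = 0.2992 K/W
Q = ΔT/ΣR = (1503 K − 297.6 K)/0.2992 = 4030 W

Q = 4.03 kW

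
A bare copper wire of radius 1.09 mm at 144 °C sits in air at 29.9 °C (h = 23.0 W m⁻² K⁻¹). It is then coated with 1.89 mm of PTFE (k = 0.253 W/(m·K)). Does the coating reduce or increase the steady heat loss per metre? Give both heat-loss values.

Critical radius for a cylinder: r_cr = k/h = 0.0110 m = 1.10 cm.
Outer radius after coating: r₂ = 0.00109 + 0.00189 = 0.00298 m.
Since r₁ < r_cr and r₂ ≤ r_cr, the coating moves toward the maximum at r_cr — heat loss rises.
Bare: R = 1/(2πr₁h) = 6.348 m·K/W; Q = 114.1/6.348 = 18.0 W/m.
Coated: R = R_cond + R_conv = 2.955 m·K/W; Q = 114.1/2.955 = 38.6 W/m.

increases: 18.0 → 38.6 W/m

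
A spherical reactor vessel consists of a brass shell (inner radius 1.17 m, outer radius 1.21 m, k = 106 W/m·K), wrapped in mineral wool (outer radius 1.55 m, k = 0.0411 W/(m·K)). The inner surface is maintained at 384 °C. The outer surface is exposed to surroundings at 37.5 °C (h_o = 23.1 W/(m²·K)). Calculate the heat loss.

Q = 983 W

Resistance network (inner→outer):
  R_brass = (1/1.17 − 1/1.21)/(4πk) = 0.02825/(4π·106) = 2.121×10^-5 K/W
  R_mineral wool = (1/1.21 − 1/1.55)/(4πk) = 0.1813/(4π·0.0411) = 0.3510 K/W
  R_conv,out = 1/(4πr²h) = 1/(4π·1.55²·23.1) = 0.001434 K/W
ΣR = 2.121×10^-5 + 0.3510 + 0.001434 = 0.3525 K/W
Q = ΔT/ΣR = (384 °C − 37.5 °C)/0.3525 = 983 W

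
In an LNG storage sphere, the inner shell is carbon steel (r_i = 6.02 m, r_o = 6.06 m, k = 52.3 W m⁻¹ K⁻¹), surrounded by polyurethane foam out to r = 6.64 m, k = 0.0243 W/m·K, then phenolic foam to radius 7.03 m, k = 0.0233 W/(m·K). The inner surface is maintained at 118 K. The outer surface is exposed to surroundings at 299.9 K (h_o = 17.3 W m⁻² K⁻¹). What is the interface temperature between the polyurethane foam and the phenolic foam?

Series thermal resistances, inner to outer:
  R_carbon steel = (1/6.02 − 1/6.06)/(4πk) = 0.001096/(4π·52.3) = 1.668×10^-6 K/W
  R_polyurethane foam = (1/6.06 − 1/6.64)/(4πk) = 0.01441/(4π·0.0243) = 0.04720 K/W
  R_phenolic foam = (1/6.64 − 1/7.03)/(4πk) = 0.008355/(4π·0.0233) = 0.02853 K/W
  R_conv,out = 1/(4πr²h) = 1/(4π·7.03²·17.3) = 9.308×10^-5 K/W
ΣR = 1.668×10^-6 + 0.04720 + 0.02853 + 9.308×10^-5 = 0.07582 K/W
Q = ΔT/ΣR = (118 K − 299.9 K)/0.07582 = -2399 W
From the inner boundary to the polyurethane foam/phenolic foam interface, ΣR_partial = 0.04720 K/W.
T_interface = T_in − Q·ΣR_partial = 118 K − (-2399)(0.04720) = 231.2 K

T = 231.2 K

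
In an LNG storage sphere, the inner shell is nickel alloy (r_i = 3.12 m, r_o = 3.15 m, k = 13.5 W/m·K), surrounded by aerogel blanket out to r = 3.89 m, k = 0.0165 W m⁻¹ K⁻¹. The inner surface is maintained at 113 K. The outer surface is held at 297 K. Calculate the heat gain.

Series thermal resistances, inner to outer:
  R_nickel alloy = (1/3.12 − 1/3.15)/(4πk) = 0.003053/(4π·13.5) = 1.799×10^-5 K/W
  R_aerogel blanket = (1/3.15 − 1/3.89)/(4πk) = 0.06039/(4π·0.0165) = 0.2913 K/W
ΣR = 1.799×10^-5 + 0.2913 = 0.2913 K/W
Q = ΔT/ΣR = (113 K − 297 K)/0.2913 = -632 W
(Negative Q ⇒ heat flows inward; heat gain = 632 W.)

Q = 632 W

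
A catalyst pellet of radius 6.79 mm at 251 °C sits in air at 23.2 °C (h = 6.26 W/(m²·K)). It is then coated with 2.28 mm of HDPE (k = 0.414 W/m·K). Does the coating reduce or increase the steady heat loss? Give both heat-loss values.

increases: 0.826 → 1.41 W

Critical radius for a sphere: r_cr = 2k/h = 0.132 m = 13.2 cm.
Outer radius after coating: r₂ = 0.00679 + 0.00228 = 0.00907 m.
Since r₁ < r_cr and r₂ ≤ r_cr, the coating moves toward the maximum at r_cr — heat loss rises.
Bare: R = 1/(4πr₁²h) = 275.7 K/W; Q = 227.8/275.7 = 0.826 W.
Coated: R = R_cond + R_conv = 161.6 K/W; Q = 227.8/161.6 = 1.41 W.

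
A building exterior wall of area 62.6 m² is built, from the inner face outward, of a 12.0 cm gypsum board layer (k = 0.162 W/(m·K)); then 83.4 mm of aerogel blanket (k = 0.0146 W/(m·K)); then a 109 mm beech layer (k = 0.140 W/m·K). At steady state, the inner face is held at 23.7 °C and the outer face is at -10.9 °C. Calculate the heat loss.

Q = 300 W

Treat each layer as a resistance in series:
  R_gypsum board = L/(kA) = 0.120/(0.162·62.6) = 0.01183 K/W
  R_aerogel blanket = L/(kA) = 0.0834/(0.0146·62.6) = 0.09125 K/W
  R_beech = L/(kA) = 0.109/(0.140·62.6) = 0.01244 K/W
ΣR = 0.01183 + 0.09125 + 0.01244 = 0.1155 K/W
Q = ΔT/ΣR = (23.7 °C − -10.9 °C)/0.1155 = 300 W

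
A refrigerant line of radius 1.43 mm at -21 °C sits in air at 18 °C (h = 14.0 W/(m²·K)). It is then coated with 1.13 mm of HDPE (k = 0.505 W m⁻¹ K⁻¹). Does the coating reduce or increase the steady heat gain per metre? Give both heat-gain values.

Critical radius for a cylinder: r_cr = k/h = 0.0361 m = 3.61 cm.
Outer radius after coating: r₂ = 0.00143 + 0.00113 = 0.00256 m.
Since r₁ < r_cr and r₂ ≤ r_cr, the coating moves toward the maximum at r_cr — heat gain rises.
Bare: R = 1/(2πr₁h) = 7.950 m·K/W; Q = 39/7.950 = 4.91 W/m.
Coated: R = R_cond + R_conv = 4.624 m·K/W; Q = 39/4.624 = 8.43 W/m.

increases: 4.91 → 8.43 W/m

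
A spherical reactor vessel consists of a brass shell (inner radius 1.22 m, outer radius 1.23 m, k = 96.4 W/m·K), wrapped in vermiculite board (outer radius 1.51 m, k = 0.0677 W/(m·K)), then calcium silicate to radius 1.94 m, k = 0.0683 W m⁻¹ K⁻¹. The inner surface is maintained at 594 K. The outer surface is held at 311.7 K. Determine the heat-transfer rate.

Q = 811 W

Resistance network (inner→outer):
  R_brass = (1/1.22 − 1/1.23)/(4πk) = 0.006664/(4π·96.4) = 5.501×10^-6 K/W
  R_vermiculite board = (1/1.23 − 1/1.51)/(4πk) = 0.1508/(4π·0.0677) = 0.1772 K/W
  R_calcium silicate = (1/1.51 − 1/1.94)/(4πk) = 0.1468/(4π·0.0683) = 0.1710 K/W
ΣR = 5.501×10^-6 + 0.1772 + 0.1710 = 0.3482 K/W
Q = ΔT/ΣR = (594 K − 311.7 K)/0.3482 = 811 W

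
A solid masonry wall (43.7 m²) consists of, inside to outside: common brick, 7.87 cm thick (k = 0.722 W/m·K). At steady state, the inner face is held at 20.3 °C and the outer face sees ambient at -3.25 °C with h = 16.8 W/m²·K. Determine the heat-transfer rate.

Resistance network (inner→outer):
  R_common brick = L/(kA) = 0.0787/(0.722·43.7) = 0.002494 K/W
  R_conv,out = 1/(hA) = 1/(16.8·43.7) = 0.001362 K/W
ΣR = 0.002494 + 0.001362 = 0.003856 K/W
Q = ΔT/ΣR = (20.3 °C − -3.25 °C)/0.003856 = 6110 W

Q = 6.11 kW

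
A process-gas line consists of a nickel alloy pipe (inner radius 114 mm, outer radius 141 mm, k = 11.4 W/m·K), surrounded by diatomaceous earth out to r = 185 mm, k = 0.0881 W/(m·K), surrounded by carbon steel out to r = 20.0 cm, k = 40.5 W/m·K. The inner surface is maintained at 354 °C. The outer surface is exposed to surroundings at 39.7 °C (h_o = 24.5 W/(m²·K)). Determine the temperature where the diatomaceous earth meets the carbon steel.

Treat each layer as a resistance in series:
  R'_nickel alloy = ln(0.141/0.114)/(2πk) = 0.2126/(2π·11.4) = 0.002968 m·K/W
  R'_diatomaceous earth = ln(0.185/0.141)/(2πk) = 0.2716/(2π·0.0881) = 0.4906 m·K/W
  R'_carbon steel = ln(0.200/0.185)/(2πk) = 0.07796/(2π·40.5) = 3.064×10^-4 m·K/W
  R'_conv,out = 1/(2πr h) = 1/(2π·0.200·24.5) = 0.03248 m·K/W
ΣR = 0.002968 + 0.4906 + 3.064×10^-4 + 0.03248 = 0.5264 m·K/W
Q' = ΔT/ΣR = (354 °C − 39.7 °C)/0.5264 = 597.1 W/m
From the inner boundary to the diatomaceous earth/carbon steel interface, ΣR_partial = 0.4936 m·K/W.
T_interface = T_in − Q'·ΣR_partial = 354 °C − (597.1)(0.4936) = 59.3 °C

T = 59.3 °C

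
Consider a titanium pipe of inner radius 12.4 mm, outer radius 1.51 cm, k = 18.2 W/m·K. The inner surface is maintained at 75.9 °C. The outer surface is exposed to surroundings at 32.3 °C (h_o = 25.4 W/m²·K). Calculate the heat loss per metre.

Q' = 105 W/m

Resistance network (inner→outer):
  R'_titanium = ln(0.0151/0.0124)/(2πk) = 0.1970/(2π·18.2) = 0.001723 m·K/W
  R'_conv,out = 1/(2πr h) = 1/(2π·0.0151·25.4) = 0.4150 m·K/W
ΣR = 0.001723 + 0.4150 = 0.4167 m·K/W
Q' = ΔT/ΣR = (75.9 °C − 32.3 °C)/0.4167 = 105 W/m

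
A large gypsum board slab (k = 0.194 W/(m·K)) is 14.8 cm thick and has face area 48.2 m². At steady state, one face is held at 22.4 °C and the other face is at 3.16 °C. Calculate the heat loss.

Q = kA·ΔT/L = 0.194 × 48.2 × |22.4 °C − 3.16 °C| / 0.148 = 1220 W

Q = 1220 W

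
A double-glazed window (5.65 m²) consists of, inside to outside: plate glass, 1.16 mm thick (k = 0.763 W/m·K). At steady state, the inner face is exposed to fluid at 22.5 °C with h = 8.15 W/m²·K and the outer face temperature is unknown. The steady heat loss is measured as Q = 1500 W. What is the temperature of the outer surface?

Series resistances:
  R_conv,in = 1/(hA) = 1/(8.15·5.65) = 0.02172 K/W
  R_plate glass = L/(kA) = 0.00116/(0.763·5.65) = 2.691×10^-4 K/W
ΣR = 0.02199 K/W
ΔT = Q·ΣR = 1500 × 0.02199 = 32.98 K
Heat flows outward, so T_out = T_in − ΔT = 22.5 − 32.98 = -10.5 °C

T_out = -10.5 °C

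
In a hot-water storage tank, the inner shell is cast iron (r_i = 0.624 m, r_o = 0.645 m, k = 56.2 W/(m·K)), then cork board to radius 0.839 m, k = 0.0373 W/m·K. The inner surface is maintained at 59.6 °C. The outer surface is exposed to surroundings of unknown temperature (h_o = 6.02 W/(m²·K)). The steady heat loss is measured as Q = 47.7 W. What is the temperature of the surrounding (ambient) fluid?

T_out = 22.2 °C

Series resistances:
  R_cast iron = (1/0.624 − 1/0.645)/(4πk) = 0.05218/(4π·56.2) = 7.388×10^-5 K/W
  R_cork board = (1/0.645 − 1/0.839)/(4πk) = 0.3585/(4π·0.0373) = 0.7648 K/W
  R_conv,out = 1/(4πr²h) = 1/(4π·0.839²·6.02) = 0.01878 K/W
ΣR = 0.7837 K/W
ΔT = Q·ΣR = 47.7 × 0.7837 = 37.38 K
Heat flows outward, so T_out = T_in − ΔT = 59.6 − 37.38 = 22.2 °C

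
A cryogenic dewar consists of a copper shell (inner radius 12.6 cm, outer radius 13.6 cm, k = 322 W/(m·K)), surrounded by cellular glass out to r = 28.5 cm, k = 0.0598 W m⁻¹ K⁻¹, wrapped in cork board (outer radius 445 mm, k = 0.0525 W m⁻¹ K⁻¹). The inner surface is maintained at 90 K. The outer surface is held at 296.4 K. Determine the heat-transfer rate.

Treat each layer as a resistance in series:
  R_copper = (1/0.126 − 1/0.136)/(4πk) = 0.5836/(4π·322) = 1.442×10^-4 K/W
  R_cellular glass = (1/0.136 − 1/0.285)/(4πk) = 3.844/(4π·0.0598) = 5.116 K/W
  R_cork board = (1/0.285 − 1/0.445)/(4πk) = 1.262/(4π·0.0525) = 1.912 K/W
ΣR = 1.442×10^-4 + 5.116 + 1.912 = 7.028 K/W
Q = ΔT/ΣR = (90 K − 296.4 K)/7.028 = -29.4 W
(Negative Q ⇒ heat flows inward; heat gain = 29.4 W.)

Q = 29.4 W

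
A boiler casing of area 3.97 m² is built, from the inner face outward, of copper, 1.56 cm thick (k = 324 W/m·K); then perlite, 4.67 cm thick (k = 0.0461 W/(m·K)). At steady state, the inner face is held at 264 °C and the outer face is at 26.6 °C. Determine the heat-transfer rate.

Q = 930 W

Series thermal resistances, inner to outer:
  R_copper = L/(kA) = 0.0156/(324·3.97) = 1.213×10^-5 K/W
  R_perlite = L/(kA) = 0.0467/(0.0461·3.97) = 0.2552 K/W
ΣR = 1.213×10^-5 + 0.2552 = 0.2552 K/W
Q = ΔT/ΣR = (264 °C − 26.6 °C)/0.2552 = 930 W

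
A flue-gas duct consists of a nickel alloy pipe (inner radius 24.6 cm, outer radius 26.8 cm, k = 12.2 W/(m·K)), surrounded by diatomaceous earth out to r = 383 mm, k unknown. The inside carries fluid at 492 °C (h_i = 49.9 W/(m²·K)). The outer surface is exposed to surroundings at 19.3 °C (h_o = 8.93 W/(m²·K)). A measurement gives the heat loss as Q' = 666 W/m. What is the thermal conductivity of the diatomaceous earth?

ΣR = ΔT/Q' = |492 − 19.3|/666 = 0.7098 m·K/W
Known resistances:
  R'_conv,in = 1/(2πr h) = 1/(2π·0.246·49.9) = 0.01297 m·K/W
  R'_nickel alloy = ln(0.268/0.246)/(2πk) = 0.08566/(2π·12.2) = 0.001117 m·K/W
  R'_conv,out = 1/(2πr h) = 1/(2π·0.383·8.93) = 0.04653 m·K/W
R_diatomaceous earth = ΣR − ΣR_known = 0.7098 − 0.06062 = 0.6492 m·K/W
ln(r₂/r₁)/(2πk) = 0.6492 ⇒ k = 0.3570/(2π·0.6492) = 0.0875 W/m·K

k = 0.0875 W/m·K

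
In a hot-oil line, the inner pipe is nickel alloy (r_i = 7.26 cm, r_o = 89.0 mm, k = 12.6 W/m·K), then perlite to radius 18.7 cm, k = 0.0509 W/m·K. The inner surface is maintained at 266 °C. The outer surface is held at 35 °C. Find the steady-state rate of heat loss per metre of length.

Q' = 99.4 W/m

Resistance network (inner→outer):
  R'_nickel alloy = ln(0.0890/0.0726)/(2πk) = 0.2037/(2π·12.6) = 0.002573 m·K/W
  R'_perlite = ln(0.187/0.0890)/(2πk) = 0.7425/(2π·0.0509) = 2.322 m·K/W
ΣR = 0.002573 + 2.322 = 2.325 m·K/W
Q' = ΔT/ΣR = (266 °C − 35 °C)/2.325 = 99.4 W/m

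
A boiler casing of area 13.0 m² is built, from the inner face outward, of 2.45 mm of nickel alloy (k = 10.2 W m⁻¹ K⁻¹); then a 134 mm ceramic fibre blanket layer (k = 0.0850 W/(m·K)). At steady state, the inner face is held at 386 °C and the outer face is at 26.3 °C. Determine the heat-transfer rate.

Treat each layer as a resistance in series:
  R_nickel alloy = L/(kA) = 0.00245/(10.2·13.0) = 1.848×10^-5 K/W
  R_ceramic fibre blanket = L/(kA) = 0.134/(0.0850·13.0) = 0.1213 K/W
ΣR = 1.848×10^-5 + 0.1213 = 0.1213 K/W
Q = ΔT/ΣR = (386 °C − 26.3 °C)/0.1213 = 2970 W

Q = 2.97 kW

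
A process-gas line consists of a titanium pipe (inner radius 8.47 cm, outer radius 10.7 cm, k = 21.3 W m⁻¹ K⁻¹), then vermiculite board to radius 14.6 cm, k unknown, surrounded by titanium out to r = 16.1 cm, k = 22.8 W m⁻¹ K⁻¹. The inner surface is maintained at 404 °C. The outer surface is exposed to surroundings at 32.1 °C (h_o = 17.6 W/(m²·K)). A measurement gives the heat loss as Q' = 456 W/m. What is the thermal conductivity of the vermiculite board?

k = 0.0653 W/m·K

ΣR = ΔT/Q' = |404 − 32.1|/456 = 0.8156 m·K/W
Known resistances:
  R'_titanium = ln(0.107/0.0847)/(2πk) = 0.2337/(2π·21.3) = 0.001746 m·K/W
  R'_titanium = ln(0.161/0.146)/(2πk) = 0.09780/(2π·22.8) = 6.827×10^-4 m·K/W
  R'_conv,out = 1/(2πr h) = 1/(2π·0.161·17.6) = 0.05617 m·K/W
R_vermiculite board = ΣR − ΣR_known = 0.8156 − 0.05860 = 0.7570 m·K/W
ln(r₂/r₁)/(2πk) = 0.7570 ⇒ k = 0.3108/(2π·0.7570) = 0.0653 W/m·K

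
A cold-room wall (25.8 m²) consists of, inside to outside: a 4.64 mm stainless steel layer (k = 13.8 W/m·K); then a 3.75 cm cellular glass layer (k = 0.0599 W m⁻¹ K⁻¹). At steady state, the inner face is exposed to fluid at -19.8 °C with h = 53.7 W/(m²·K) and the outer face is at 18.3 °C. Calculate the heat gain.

Q = 1520 W

Resistance network (inner→outer):
  R_conv,in = 1/(hA) = 1/(53.7·25.8) = 7.218×10^-4 K/W
  R_stainless steel = L/(kA) = 0.00464/(13.8·25.8) = 1.303×10^-5 K/W
  R_cellular glass = L/(kA) = 0.0375/(0.0599·25.8) = 0.02427 K/W
ΣR = 7.218×10^-4 + 1.303×10^-5 + 0.02427 = 0.02500 K/W
Q = ΔT/ΣR = (-19.8 °C − 18.3 °C)/0.02500 = -1520 W
(Negative Q ⇒ heat flows inward; heat gain = 1520 W.)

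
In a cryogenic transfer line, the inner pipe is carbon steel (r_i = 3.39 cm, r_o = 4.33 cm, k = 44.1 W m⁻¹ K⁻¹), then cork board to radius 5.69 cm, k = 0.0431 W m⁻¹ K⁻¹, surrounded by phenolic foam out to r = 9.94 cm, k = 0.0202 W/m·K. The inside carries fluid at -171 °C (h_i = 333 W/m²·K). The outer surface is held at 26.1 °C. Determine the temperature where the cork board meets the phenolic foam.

T = -134 °C

Series thermal resistances, inner to outer:
  R'_conv,in = 1/(2πr h) = 1/(2π·0.0339·333) = 0.01410 m·K/W
  R'_carbon steel = ln(0.0433/0.0339)/(2πk) = 0.2447/(2π·44.1) = 8.832×10^-4 m·K/W
  R'_cork board = ln(0.0569/0.0433)/(2πk) = 0.2731/(2π·0.0431) = 1.009 m·K/W
  R'_phenolic foam = ln(0.0994/0.0569)/(2πk) = 0.5579/(2π·0.0202) = 4.395 m·K/W
ΣR = 0.01410 + 8.832×10^-4 + 1.009 + 4.395 = 5.419 m·K/W
Q' = ΔT/ΣR = (-171 °C − 26.1 °C)/5.419 = -36.37 W/m
From the inner boundary to the cork board/phenolic foam interface, ΣR_partial = 1.024 m·K/W.
T_interface = T_in − Q'·ΣR_partial = -171 °C − (-36.37)(1.024) = -134 °C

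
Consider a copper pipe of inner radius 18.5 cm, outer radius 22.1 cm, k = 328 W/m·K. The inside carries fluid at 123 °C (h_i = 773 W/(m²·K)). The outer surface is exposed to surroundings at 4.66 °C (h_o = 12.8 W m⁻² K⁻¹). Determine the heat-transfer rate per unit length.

Q' = 2060 W/m

Series thermal resistances, inner to outer:
  R'_conv,in = 1/(2πr h) = 1/(2π·0.185·773) = 0.001113 m·K/W
  R'_copper = ln(0.221/0.185)/(2πk) = 0.1778/(2π·328) = 8.628×10^-5 m·K/W
  R'_conv,out = 1/(2πr h) = 1/(2π·0.221·12.8) = 0.05626 m·K/W
ΣR = 0.001113 + 8.628×10^-5 + 0.05626 = 0.05746 m·K/W
Q' = ΔT/ΣR = (123 °C − 4.66 °C)/0.05746 = 2060 W/m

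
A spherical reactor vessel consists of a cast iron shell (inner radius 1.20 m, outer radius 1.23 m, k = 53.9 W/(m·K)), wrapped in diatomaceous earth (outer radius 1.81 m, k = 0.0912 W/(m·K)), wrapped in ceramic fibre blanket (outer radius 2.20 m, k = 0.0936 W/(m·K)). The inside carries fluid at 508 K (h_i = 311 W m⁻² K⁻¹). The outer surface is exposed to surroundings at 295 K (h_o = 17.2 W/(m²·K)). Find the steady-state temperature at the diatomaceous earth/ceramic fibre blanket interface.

T = 352.5 K

Series thermal resistances, inner to outer:
  R_conv,in = 1/(4πr²h) = 1/(4π·1.20²·311) = 1.777×10^-4 K/W
  R_cast iron = (1/1.20 − 1/1.23)/(4πk) = 0.02033/(4π·53.9) = 3.001×10^-5 K/W
  R_diatomaceous earth = (1/1.23 − 1/1.81)/(4πk) = 0.2605/(4π·0.0912) = 0.2273 K/W
  R_ceramic fibre blanket = (1/1.81 − 1/2.20)/(4πk) = 0.09794/(4π·0.0936) = 0.08327 K/W
  R_conv,out = 1/(4πr²h) = 1/(4π·2.20²·17.2) = 9.559×10^-4 K/W
ΣR = 1.777×10^-4 + 3.001×10^-5 + 0.2273 + 0.08327 + 9.559×10^-4 = 0.3117 K/W
Q = ΔT/ΣR = (508 K − 295 K)/0.3117 = 683.3 W
From the inner boundary to the diatomaceous earth/ceramic fibre blanket interface, ΣR_partial = 0.2275 K/W.
T_interface = T_in − Q·ΣR_partial = 508 K − (683.3)(0.2275) = 352.5 K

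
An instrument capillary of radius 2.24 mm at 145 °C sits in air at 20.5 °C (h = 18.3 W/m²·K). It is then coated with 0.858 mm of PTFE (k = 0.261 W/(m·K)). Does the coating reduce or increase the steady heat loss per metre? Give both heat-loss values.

Critical radius for a cylinder: r_cr = k/h = 0.0143 m = 1.43 cm.
Outer radius after coating: r₂ = 0.00224 + 8.58×10^-4 = 0.003098 m.
Since r₁ < r_cr and r₂ ≤ r_cr, the coating moves toward the maximum at r_cr — heat loss rises.
Bare: R = 1/(2πr₁h) = 3.883 m·K/W; Q = 124.5/3.883 = 32.1 W/m.
Coated: R = R_cond + R_conv = 3.005 m·K/W; Q = 124.5/3.005 = 41.4 W/m.

increases: 32.1 → 41.4 W/m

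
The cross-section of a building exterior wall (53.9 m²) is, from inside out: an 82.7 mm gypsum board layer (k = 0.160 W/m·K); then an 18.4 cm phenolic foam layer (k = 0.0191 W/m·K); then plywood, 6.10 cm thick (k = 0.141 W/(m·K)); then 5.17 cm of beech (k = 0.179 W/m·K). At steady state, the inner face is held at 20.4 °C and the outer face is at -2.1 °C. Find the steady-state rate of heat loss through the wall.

Q = 112 W

Resistance network (inner→outer):
  R_gypsum board = L/(kA) = 0.0827/(0.160·53.9) = 0.009590 K/W
  R_phenolic foam = L/(kA) = 0.184/(0.0191·53.9) = 0.1787 K/W
  R_plywood = L/(kA) = 0.0610/(0.141·53.9) = 0.008026 K/W
  R_beech = L/(kA) = 0.0517/(0.179·53.9) = 0.005359 K/W
ΣR = 0.009590 + 0.1787 + 0.008026 + 0.005359 = 0.2017 K/W
Q = ΔT/ΣR = (20.4 °C − -2.1 °C)/0.2017 = 112 W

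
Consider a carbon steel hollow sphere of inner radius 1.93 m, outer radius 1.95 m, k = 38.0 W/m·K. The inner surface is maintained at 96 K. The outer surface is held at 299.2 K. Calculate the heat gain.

Q = 18300 kW

Q = 4πk·ΔT/(1/r₁ − 1/r₂) = 4π × 38.0 × 203.2 / (1/1.93 − 1/1.95) = 1.83×10^7 W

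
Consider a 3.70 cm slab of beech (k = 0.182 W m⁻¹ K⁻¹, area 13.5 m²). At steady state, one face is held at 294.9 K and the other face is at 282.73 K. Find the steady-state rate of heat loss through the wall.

Q = kA·ΔT/L = 0.182 × 13.5 × |294.9 K − 282.73 K| / 0.0370 = 808 W

Q = 808 W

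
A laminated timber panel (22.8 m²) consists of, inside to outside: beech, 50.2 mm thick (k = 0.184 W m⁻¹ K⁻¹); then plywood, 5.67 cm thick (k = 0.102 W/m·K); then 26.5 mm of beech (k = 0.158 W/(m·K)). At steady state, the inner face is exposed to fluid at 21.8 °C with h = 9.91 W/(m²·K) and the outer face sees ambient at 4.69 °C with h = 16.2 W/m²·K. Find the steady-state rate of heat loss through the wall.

Q = 337 W

Resistance network (inner→outer):
  R_conv,in = 1/(hA) = 1/(9.91·22.8) = 0.004426 K/W
  R_beech = L/(kA) = 0.0502/(0.184·22.8) = 0.01197 K/W
  R_plywood = L/(kA) = 0.0567/(0.102·22.8) = 0.02438 K/W
  R_beech = L/(kA) = 0.0265/(0.158·22.8) = 0.007356 K/W
  R_conv,out = 1/(hA) = 1/(16.2·22.8) = 0.002707 K/W
ΣR = 0.004426 + 0.01197 + 0.02438 + 0.007356 + 0.002707 = 0.05084 K/W
Q = ΔT/ΣR = (21.8 °C − 4.69 °C)/0.05084 = 337 W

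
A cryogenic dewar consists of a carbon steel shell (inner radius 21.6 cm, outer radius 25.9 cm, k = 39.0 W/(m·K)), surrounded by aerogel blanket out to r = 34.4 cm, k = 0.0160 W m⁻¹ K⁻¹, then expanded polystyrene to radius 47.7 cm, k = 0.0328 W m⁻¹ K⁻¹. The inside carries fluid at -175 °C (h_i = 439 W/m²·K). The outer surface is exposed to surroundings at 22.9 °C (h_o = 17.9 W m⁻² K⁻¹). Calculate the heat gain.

Series thermal resistances, inner to outer:
  R_conv,in = 1/(4πr²h) = 1/(4π·0.216²·439) = 0.003885 K/W
  R_carbon steel = (1/0.216 − 1/0.259)/(4πk) = 0.7686/(4π·39.0) = 0.001568 K/W
  R_aerogel blanket = (1/0.259 − 1/0.344)/(4πk) = 0.9540/(4π·0.0160) = 4.745 K/W
  R_expanded polystyrene = (1/0.344 − 1/0.477)/(4πk) = 0.8105/(4π·0.0328) = 1.966 K/W
  R_conv,out = 1/(4πr²h) = 1/(4π·0.477²·17.9) = 0.01954 K/W
ΣR = 0.003885 + 0.001568 + 4.745 + 1.966 + 0.01954 = 6.736 K/W
Q = ΔT/ΣR = (-175 °C − 22.9 °C)/6.736 = -29.4 W
(Negative Q ⇒ heat flows inward; heat gain = 29.4 W.)

Q = 29.4 W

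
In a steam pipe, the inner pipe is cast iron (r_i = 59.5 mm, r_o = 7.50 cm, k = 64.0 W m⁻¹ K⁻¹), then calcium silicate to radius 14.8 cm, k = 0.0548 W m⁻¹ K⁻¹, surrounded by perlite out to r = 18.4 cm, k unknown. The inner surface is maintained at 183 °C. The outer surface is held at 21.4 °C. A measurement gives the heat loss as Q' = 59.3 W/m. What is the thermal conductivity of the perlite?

k = 0.0462 W/m·K

ΣR = ΔT/Q' = |183 − 21.4|/59.3 = 2.725 m·K/W
Known resistances:
  R'_cast iron = ln(0.0750/0.0595)/(2πk) = 0.2315/(2π·64.0) = 5.757×10^-4 m·K/W
  R'_calcium silicate = ln(0.148/0.0750)/(2πk) = 0.6797/(2π·0.0548) = 1.974 m·K/W
R_perlite = ΣR − ΣR_known = 2.725 − 1.975 = 0.7500 m·K/W
ln(r₂/r₁)/(2πk) = 0.7500 ⇒ k = 0.2177/(2π·0.7500) = 0.0462 W/m·K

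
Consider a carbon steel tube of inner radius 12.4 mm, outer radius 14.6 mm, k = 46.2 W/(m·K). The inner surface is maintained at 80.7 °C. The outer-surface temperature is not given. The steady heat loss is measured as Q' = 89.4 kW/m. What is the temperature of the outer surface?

T_out = 30.4 °C

Series resistances:
  R'_carbon steel = ln(0.0146/0.0124)/(2πk) = 0.1633/(2π·46.2) = 5.626×10^-4 m·K/W
ΣR = 5.626×10^-4 m·K/W
ΔT = Q'·ΣR = 89400 × 5.626×10^-4 = 50.30 K
Heat flows outward, so T_out = T_in − ΔT = 80.7 − 50.30 = 30.4 °C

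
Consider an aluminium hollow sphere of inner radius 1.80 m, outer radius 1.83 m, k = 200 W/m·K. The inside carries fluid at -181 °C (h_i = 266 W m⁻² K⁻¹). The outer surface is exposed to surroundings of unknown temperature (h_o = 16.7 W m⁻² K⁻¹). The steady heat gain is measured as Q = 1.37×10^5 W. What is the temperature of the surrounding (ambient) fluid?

T_out = 27.1 °C

Sum the resistances:
  R_conv,in = 1/(4πr²h) = 1/(4π·1.80²·266) = 9.233×10^-5 K/W
  R_aluminium = (1/1.80 − 1/1.83)/(4πk) = 0.009107/(4π·200) = 3.624×10^-6 K/W
  R_conv,out = 1/(4πr²h) = 1/(4π·1.83²·16.7) = 0.001423 K/W
ΣR = 0.001519 K/W
ΔT = Q·ΣR = 1.37×10^5 × 0.001519 = 208.1 K
Heat flows inward, so T_out = T_in + ΔT = -181 + 208.1 = 27.1 °C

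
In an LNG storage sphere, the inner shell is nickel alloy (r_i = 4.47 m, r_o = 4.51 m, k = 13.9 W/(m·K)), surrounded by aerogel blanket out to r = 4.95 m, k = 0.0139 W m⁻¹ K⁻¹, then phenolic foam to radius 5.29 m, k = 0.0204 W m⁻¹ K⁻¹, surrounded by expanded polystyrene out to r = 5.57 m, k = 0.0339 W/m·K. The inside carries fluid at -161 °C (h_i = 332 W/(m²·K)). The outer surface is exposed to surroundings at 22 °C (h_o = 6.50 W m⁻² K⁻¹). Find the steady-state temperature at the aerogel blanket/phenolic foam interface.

Resistance network (inner→outer):
  R_conv,in = 1/(4πr²h) = 1/(4π·4.47²·332) = 1.200×10^-5 K/W
  R_nickel alloy = (1/4.47 − 1/4.51)/(4πk) = 0.001984/(4π·13.9) = 1.136×10^-5 K/W
  R_aerogel blanket = (1/4.51 − 1/4.95)/(4πk) = 0.01971/(4π·0.0139) = 0.1128 K/W
  R_phenolic foam = (1/4.95 − 1/5.29)/(4πk) = 0.01298/(4π·0.0204) = 0.05065 K/W
  R_expanded polystyrene = (1/5.29 − 1/5.57)/(4πk) = 0.009503/(4π·0.0339) = 0.02231 K/W
  R_conv,out = 1/(4πr²h) = 1/(4π·5.57²·6.50) = 3.946×10^-4 K/W
ΣR = 1.200×10^-5 + 1.136×10^-5 + 0.1128 + 0.05065 + 0.02231 + 3.946×10^-4 = 0.1862 K/W
Q = ΔT/ΣR = (-161 °C − 22 °C)/0.1862 = -982.8 W
From the inner boundary to the aerogel blanket/phenolic foam interface, ΣR_partial = 0.1128 K/W.
T_interface = T_in − Q·ΣR_partial = -161 °C − (-982.8)(0.1128) = -50.1 °C

T = -50.1 °C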